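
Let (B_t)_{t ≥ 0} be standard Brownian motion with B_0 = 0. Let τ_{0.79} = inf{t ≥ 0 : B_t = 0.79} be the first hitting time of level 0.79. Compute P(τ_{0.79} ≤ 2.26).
P(τ_{0.79} ≤ 2.26) = 2(1 − Φ(0.79/√2.26)) = 2(1 − Φ(0.5255)) ≈ 0.5992

By the reflection principle for standard BM, P(τ_b ≤ t) = 2 · P(B_t ≥ b). Since B_t ~ N(0, t), P(B_t ≥ 0.79) = 1 − Φ(0.79/√t) = 1 − Φ(0.79/√2.26) = 1 − Φ(0.5255) ≈ 0.29962. Doubling: P(τ_{0.79} ≤ 2.26) ≈ 2 · 0.29962 = 0.59924 ≈ 0.5992.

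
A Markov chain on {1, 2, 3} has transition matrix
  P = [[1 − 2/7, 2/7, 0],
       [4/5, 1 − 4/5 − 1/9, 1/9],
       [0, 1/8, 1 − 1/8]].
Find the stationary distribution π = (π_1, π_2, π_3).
π = (126/211, 45/211, 40/211)

This is a birth-death chain on three states, which satisfies detailed balance: π_1 · P_{12} = π_2 · P_{21} and π_2 · P_{23} = π_3 · P_{32}.
From π_1 · 2/7 = π_2 · 4/5: π_2/π_1 = (2/7)/(4/5) = 5/14.
From π_2 · 1/9 = π_3 · 1/8: π_3/π_2 = (1/9)/(1/8) = 8/9.
Take π_1 proportional to 1; then unnormalized π = (1, 5/14, 20/63). Normalize by dividing by the sum 211/126:
  π = (126/211, 45/211, 40/211).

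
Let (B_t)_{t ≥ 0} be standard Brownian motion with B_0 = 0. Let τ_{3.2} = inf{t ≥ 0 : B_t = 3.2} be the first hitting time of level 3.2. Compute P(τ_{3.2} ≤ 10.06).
P(τ_{3.2} ≤ 10.06) = 2(1 − Φ(3.2/√10.06)) = 2(1 − Φ(1.0089)) ≈ 0.3130

By the reflection principle for standard BM, P(τ_b ≤ t) = 2 · P(B_t ≥ b). Since B_t ~ N(0, t), P(B_t ≥ 3.2) = 1 − Φ(3.2/√t) = 1 − Φ(3.2/√10.06) = 1 − Φ(1.0089) ≈ 0.15651. Doubling: P(τ_{3.2} ≤ 10.06) ≈ 2 · 0.15651 = 0.31302 ≈ 0.3130.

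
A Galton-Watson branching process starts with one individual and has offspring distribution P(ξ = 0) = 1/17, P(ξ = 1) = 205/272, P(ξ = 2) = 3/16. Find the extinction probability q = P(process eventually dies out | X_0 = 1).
q = 16/51

The pgf is f(s) = 1/17 + 205/272·s + 3/16·s². The extinction probability q is the smallest fixed point of f in [0, 1]. Setting s = f(s):
  3/16·s² + (205/272 − 1)·s + 1/17 = 0
  3/16·s² − (1/17 + 3/16)·s + 1/17 = 0
which factors as (s − 1)·(3/16·s − 1/17) = 0, giving roots s = 1 and s = (1/17)/(3/16) = 16/51.
Mean offspring μ = 205/272 + 2·3/16 = 307/272 > 1 (supercritical), so q < 1. The extinction probability is the smaller root: q = (1/17)/(3/16) = 16/51.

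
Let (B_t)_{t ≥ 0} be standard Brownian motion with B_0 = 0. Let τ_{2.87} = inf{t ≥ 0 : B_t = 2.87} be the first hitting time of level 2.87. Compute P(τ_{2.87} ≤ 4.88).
P(τ_{2.87} ≤ 4.88) = 2(1 − Φ(2.87/√4.88)) = 2(1 − Φ(1.2992)) ≈ 0.1939

By the reflection principle for standard BM, P(τ_b ≤ t) = 2 · P(B_t ≥ b). Since B_t ~ N(0, t), P(B_t ≥ 2.87) = 1 − Φ(2.87/√t) = 1 − Φ(2.87/√4.88) = 1 − Φ(1.2992) ≈ 0.09694. Doubling: P(τ_{2.87} ≤ 4.88) ≈ 2 · 0.09694 = 0.19388 ≈ 0.1939.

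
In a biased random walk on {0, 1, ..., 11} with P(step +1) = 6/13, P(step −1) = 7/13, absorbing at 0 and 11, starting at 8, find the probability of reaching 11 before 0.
P(hit 11 before 0) = (1 − (7/6)^8) / (1 − (7/6)^11) = 882399960/1614529687

Let u_k denote P(reach 11 before 0 | start at k). Boundary: u_0 = 0, u_11 = 1. Recurrence: u_k = 6/13·u_{k+1} + 7/13·u_{k-1} for 1 ≤ k ≤ 10. Try u_k = A + B·r^k with r = q/p = (7/13)/(6/13) = 7/6. Substitution satisfies the recurrence; boundary conditions give:
  u_k = (1 − r^k) / (1 − r^N) = (1 − (7/6)^8) / (1 − (7/6)^11) = 882399960/1614529687.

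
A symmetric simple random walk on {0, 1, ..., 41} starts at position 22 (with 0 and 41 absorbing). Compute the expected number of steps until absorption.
E[τ | X_0 = 22] = 418

Let v_k = E[τ | X_0 = k]. Boundary: v_0 = v_41 = 0. Recurrence: v_k = 1 + (v_{k-1} + v_{k+1})/2 for 1 ≤ k ≤ 40. The particular solution to v_k − (v_{k-1} + v_{k+1})/2 = 1 is v_k = −k^2. Adding homogeneous solution A + B k and matching boundaries gives v_k = k (41 − k). Substituting k = 22: v_22 = 22 · 19 = 418.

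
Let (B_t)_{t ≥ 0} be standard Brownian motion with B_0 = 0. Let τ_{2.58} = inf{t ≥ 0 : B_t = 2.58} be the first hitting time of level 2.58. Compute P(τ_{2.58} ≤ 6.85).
P(τ_{2.58} ≤ 6.85) = 2(1 − Φ(2.58/√6.85)) = 2(1 − Φ(0.9858)) ≈ 0.3242

By the reflection principle for standard BM, P(τ_b ≤ t) = 2 · P(B_t ≥ b). Since B_t ~ N(0, t), P(B_t ≥ 2.58) = 1 − Φ(2.58/√t) = 1 − Φ(2.58/√6.85) = 1 − Φ(0.9858) ≈ 0.16212. Doubling: P(τ_{2.58} ≤ 6.85) ≈ 2 · 0.16212 = 0.32424 ≈ 0.3242.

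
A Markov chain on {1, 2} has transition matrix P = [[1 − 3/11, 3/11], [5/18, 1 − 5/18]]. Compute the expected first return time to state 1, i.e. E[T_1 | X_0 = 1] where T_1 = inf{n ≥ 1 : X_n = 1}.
E[T_1 | X_0 = 1] = 1/π_1 = 109/55

For an irreducible recurrent Markov chain with stationary distribution π, E[T_i | X_0 = i] = 1/π_i (Kac's formula). Here π_1 = (5/18)/(3/11 + 5/18) = (5/18)/(109/198) = 55/109, so E[T_1 | X_0 = 1] = 1/π_1 = (3/11 + 5/18)/(5/18) = (109/198)/(5/18) = 109/55.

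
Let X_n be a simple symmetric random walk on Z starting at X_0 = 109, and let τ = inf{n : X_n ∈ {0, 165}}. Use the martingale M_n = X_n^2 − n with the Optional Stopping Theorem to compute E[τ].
E[τ] = 6104

M_n = X_n^2 − n is a martingale (since E[X_{n+1}^2 | F_n] = X_n^2 + 1). By OST (τ has finite mean in a bounded region), E[M_τ] = E[M_0] = X_0^2 − 0 = 109^2 = 11881. Also E[M_τ] = E[X_τ^2] − E[τ]. The walk exits at 0 or 165, with P(hit 165 first) = 109/165, so E[X_τ^2] = 165^2 · 109/165 + 0 = 17985. Thus E[τ] = E[X_τ^2] − E[M_τ] = 17985 − 11881 = 6104 = 109(165 − 109) = 6104.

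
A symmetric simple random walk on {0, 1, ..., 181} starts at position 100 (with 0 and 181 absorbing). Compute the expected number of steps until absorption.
E[τ | X_0 = 100] = 8100

Let v_k = E[τ | X_0 = k]. Boundary: v_0 = v_181 = 0. Recurrence: v_k = 1 + (v_{k-1} + v_{k+1})/2 for 1 ≤ k ≤ 180. The particular solution to v_k − (v_{k-1} + v_{k+1})/2 = 1 is v_k = −k^2. Adding homogeneous solution A + B k and matching boundaries gives v_k = k (181 − k). Substituting k = 100: v_100 = 100 · 81 = 8100.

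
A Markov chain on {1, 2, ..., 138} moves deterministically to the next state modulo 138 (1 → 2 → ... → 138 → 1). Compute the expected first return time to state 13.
E[T_13 | X_0 = 13] = 138

The chain cycles deterministically, so starting at state 13 it returns in exactly 138 steps. Equivalently, the stationary distribution is uniform π_j = 1/138 for every state j, so by Kac's formula E[T_13] = 1/π_13 = 138.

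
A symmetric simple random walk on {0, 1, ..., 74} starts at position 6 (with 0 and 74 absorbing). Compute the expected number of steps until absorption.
E[τ | X_0 = 6] = 408

Let v_k = E[τ | X_0 = k]. Boundary: v_0 = v_74 = 0. Recurrence: v_k = 1 + (v_{k-1} + v_{k+1})/2 for 1 ≤ k ≤ 73. The particular solution to v_k − (v_{k-1} + v_{k+1})/2 = 1 is v_k = −k^2. Adding homogeneous solution A + B k and matching boundaries gives v_k = k (74 − k). Substituting k = 6: v_6 = 6 · 68 = 408.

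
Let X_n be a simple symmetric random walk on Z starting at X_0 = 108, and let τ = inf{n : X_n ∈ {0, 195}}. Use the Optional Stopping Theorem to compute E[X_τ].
E[X_τ] = 108

X_n is a martingale and τ is a bounded-mean stopping time (indeed τ is finite a.s. with bounded expectation since the walk is in a bounded region). By the OST, E[X_τ] = E[X_0] = 108. Equivalently: E[X_τ] = 195 · P(hit 195 first) + 0 · P(hit 0 first) = 195 · (108/195) = 108.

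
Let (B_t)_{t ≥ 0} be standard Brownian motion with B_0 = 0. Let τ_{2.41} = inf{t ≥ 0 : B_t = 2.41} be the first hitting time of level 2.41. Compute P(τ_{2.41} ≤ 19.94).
P(τ_{2.41} ≤ 19.94) = 2(1 − Φ(2.41/√19.94)) = 2(1 − Φ(0.5397)) ≈ 0.5894

By the reflection principle for standard BM, P(τ_b ≤ t) = 2 · P(B_t ≥ b). Since B_t ~ N(0, t), P(B_t ≥ 2.41) = 1 − Φ(2.41/√t) = 1 − Φ(2.41/√19.94) = 1 − Φ(0.5397) ≈ 0.29470. Doubling: P(τ_{2.41} ≤ 19.94) ≈ 2 · 0.29470 = 0.58940 ≈ 0.5894.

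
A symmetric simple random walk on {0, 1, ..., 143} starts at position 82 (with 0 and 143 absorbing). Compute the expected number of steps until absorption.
E[τ | X_0 = 82] = 5002

Let v_k = E[τ | X_0 = k]. Boundary: v_0 = v_143 = 0. Recurrence: v_k = 1 + (v_{k-1} + v_{k+1})/2 for 1 ≤ k ≤ 142. The particular solution to v_k − (v_{k-1} + v_{k+1})/2 = 1 is v_k = −k^2. Adding homogeneous solution A + B k and matching boundaries gives v_k = k (143 − k). Substituting k = 82: v_82 = 82 · 61 = 5002.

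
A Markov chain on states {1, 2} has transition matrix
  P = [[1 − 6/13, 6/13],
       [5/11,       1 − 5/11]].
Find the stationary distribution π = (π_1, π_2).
π_1 = 65/131, π_2 = 66/131

Solve πP = π with π_1 + π_2 = 1. From πP = π: π_1 · (1 − 6/13) + π_2 · 5/11 = π_1 ⇒ π_2 · 5/11 = π_1 · 6/13 ⇒ π_2/π_1 = (6/13)/(5/11) = 66/65. Together with π_1 + π_2 = 1:
  π_1 = (5/11)/(6/13 + 5/11) = (5/11)/(131/143) = 65/131,
  π_2 = (6/13)/(6/13 + 5/11) = (6/13)/(131/143) = 66/131.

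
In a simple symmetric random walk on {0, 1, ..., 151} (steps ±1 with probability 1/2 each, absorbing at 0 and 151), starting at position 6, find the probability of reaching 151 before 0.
P(hit 151 before 0) = 6/151

Let u_k = P(hit 151 before 0 | start at k). Then u_0 = 0, u_151 = 1, and u_k = u_{k-1}/2 + u_{k+1}/2 for 1 ≤ k ≤ 150. This harmonic recurrence is solved by u_k = k/151, giving u_6 = 6/151.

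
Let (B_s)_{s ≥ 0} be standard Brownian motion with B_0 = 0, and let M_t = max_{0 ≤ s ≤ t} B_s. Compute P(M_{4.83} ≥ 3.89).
P(M_{4.83} ≥ 3.89) = 2·P(B_{4.83} ≥ 3.89) = 2(1 − Φ(3.89/√4.83)) ≈ 0.0767

By the reflection principle for Brownian motion, P(M_t ≥ a) = 2 · P(B_t ≥ a) for a ≥ 0. Since B_t ~ N(0, t), P(B_t ≥ 3.89) = 1 − Φ(3.89/√t) = 1 − Φ(3.89/√4.83) = 1 − Φ(1.7700). So
  P(M_{4.83} ≥ 3.89) = 2(1 − Φ(1.7700)) ≈ 0.0767.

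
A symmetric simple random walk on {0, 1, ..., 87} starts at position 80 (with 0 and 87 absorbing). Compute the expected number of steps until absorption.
E[τ | X_0 = 80] = 560

Let v_k = E[τ | X_0 = k]. Boundary: v_0 = v_87 = 0. Recurrence: v_k = 1 + (v_{k-1} + v_{k+1})/2 for 1 ≤ k ≤ 86. The particular solution to v_k − (v_{k-1} + v_{k+1})/2 = 1 is v_k = −k^2. Adding homogeneous solution A + B k and matching boundaries gives v_k = k (87 − k). Substituting k = 80: v_80 = 80 · 7 = 560.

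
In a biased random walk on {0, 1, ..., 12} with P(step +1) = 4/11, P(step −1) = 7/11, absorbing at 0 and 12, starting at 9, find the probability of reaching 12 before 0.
P(hit 12 before 0) = (1 − (7/4)^9) / (1 − (7/4)^12) = 9196608/49550215

Let u_k denote P(reach 12 before 0 | start at k). Boundary: u_0 = 0, u_12 = 1. Recurrence: u_k = 4/11·u_{k+1} + 7/11·u_{k-1} for 1 ≤ k ≤ 11. Try u_k = A + B·r^k with r = q/p = (7/11)/(4/11) = 7/4. Substitution satisfies the recurrence; boundary conditions give:
  u_k = (1 − r^k) / (1 − r^N) = (1 − (7/4)^9) / (1 − (7/4)^12) = 9196608/49550215.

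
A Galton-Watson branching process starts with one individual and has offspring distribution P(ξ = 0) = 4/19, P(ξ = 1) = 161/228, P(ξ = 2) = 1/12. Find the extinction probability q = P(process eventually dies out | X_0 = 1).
q = 1

Mean offspring μ = 0·4/19 + 1·161/228 + 2·1/12 = 199/228 ≤ 1. For μ ≤ 1 with offspring not concentrated at 1, the Galton-Watson process goes extinct almost surely, so q = 1.
(Algebraic check: The pgf is f(s) = 4/19 + 161/228·s + 1/12·s². The extinction probability q is the smallest fixed point of f in [0, 1]. Setting s = f(s):
  1/12·s² + (161/228 − 1)·s + 4/19 = 0
  1/12·s² − (4/19 + 1/12)·s + 4/19 = 0
which factors as (s − 1)·(1/12·s − 4/19) = 0, giving roots s = 1 and s = (4/19)/(1/12) = 48/19. Since 48/19 ≥ 1, the smallest root in [0, 1] is s = 1.)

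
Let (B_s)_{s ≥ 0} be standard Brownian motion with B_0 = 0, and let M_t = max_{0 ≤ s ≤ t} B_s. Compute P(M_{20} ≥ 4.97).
P(M_{20} ≥ 4.97) = 2·P(B_{20} ≥ 4.97) = 2(1 − Φ(4.97/√20)) ≈ 0.2664

By the reflection principle for Brownian motion, P(M_t ≥ a) = 2 · P(B_t ≥ a) for a ≥ 0. Since B_t ~ N(0, t), P(B_t ≥ 4.97) = 1 − Φ(4.97/√t) = 1 − Φ(4.97/√20) = 1 − Φ(1.1113). So
  P(M_{20} ≥ 4.97) = 2(1 − Φ(1.1113)) ≈ 0.2664.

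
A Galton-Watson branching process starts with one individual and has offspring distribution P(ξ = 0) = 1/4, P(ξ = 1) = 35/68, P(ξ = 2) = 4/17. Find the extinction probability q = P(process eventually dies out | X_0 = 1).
q = 1

Mean offspring μ = 0·1/4 + 1·35/68 + 2·4/17 = 67/68 ≤ 1. For μ ≤ 1 with offspring not concentrated at 1, the Galton-Watson process goes extinct almost surely, so q = 1.
(Algebraic check: The pgf is f(s) = 1/4 + 35/68·s + 4/17·s². The extinction probability q is the smallest fixed point of f in [0, 1]. Setting s = f(s):
  4/17·s² + (35/68 − 1)·s + 1/4 = 0
  4/17·s² − (1/4 + 4/17)·s + 1/4 = 0
which factors as (s − 1)·(4/17·s − 1/4) = 0, giving roots s = 1 and s = (1/4)/(4/17) = 17/16. Since 17/16 ≥ 1, the smallest root in [0, 1] is s = 1.)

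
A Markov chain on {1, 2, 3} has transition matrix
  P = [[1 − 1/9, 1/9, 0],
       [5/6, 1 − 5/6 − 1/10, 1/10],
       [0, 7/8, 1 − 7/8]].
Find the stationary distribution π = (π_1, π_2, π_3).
π = (175/201, 70/603, 8/603)

This is a birth-death chain on three states, which satisfies detailed balance: π_1 · P_{12} = π_2 · P_{21} and π_2 · P_{23} = π_3 · P_{32}.
From π_1 · 1/9 = π_2 · 5/6: π_2/π_1 = (1/9)/(5/6) = 2/15.
From π_2 · 1/10 = π_3 · 7/8: π_3/π_2 = (1/10)/(7/8) = 4/35.
Take π_1 proportional to 1; then unnormalized π = (1, 2/15, 8/525). Normalize by dividing by the sum 201/175:
  π = (175/201, 70/603, 8/603).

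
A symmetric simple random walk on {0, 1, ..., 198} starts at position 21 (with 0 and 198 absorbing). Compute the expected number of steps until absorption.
E[τ | X_0 = 21] = 3717

Let v_k = E[τ | X_0 = k]. Boundary: v_0 = v_198 = 0. Recurrence: v_k = 1 + (v_{k-1} + v_{k+1})/2 for 1 ≤ k ≤ 197. The particular solution to v_k − (v_{k-1} + v_{k+1})/2 = 1 is v_k = −k^2. Adding homogeneous solution A + B k and matching boundaries gives v_k = k (198 − k). Substituting k = 21: v_21 = 21 · 177 = 3717.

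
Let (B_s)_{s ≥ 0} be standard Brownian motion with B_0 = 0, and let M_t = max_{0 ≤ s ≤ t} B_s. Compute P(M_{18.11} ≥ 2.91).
P(M_{18.11} ≥ 2.91) = 2·P(B_{18.11} ≥ 2.91) = 2(1 − Φ(2.91/√18.11)) ≈ 0.4941

By the reflection principle for Brownian motion, P(M_t ≥ a) = 2 · P(B_t ≥ a) for a ≥ 0. Since B_t ~ N(0, t), P(B_t ≥ 2.91) = 1 − Φ(2.91/√t) = 1 − Φ(2.91/√18.11) = 1 − Φ(0.6838). So
  P(M_{18.11} ≥ 2.91) = 2(1 − Φ(0.6838)) ≈ 0.4941.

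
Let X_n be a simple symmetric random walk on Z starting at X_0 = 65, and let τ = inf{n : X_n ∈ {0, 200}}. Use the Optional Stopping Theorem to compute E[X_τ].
E[X_τ] = 65

X_n is a martingale and τ is a bounded-mean stopping time (indeed τ is finite a.s. with bounded expectation since the walk is in a bounded region). By the OST, E[X_τ] = E[X_0] = 65. Equivalently: E[X_τ] = 200 · P(hit 200 first) + 0 · P(hit 0 first) = 200 · (65/200) = 65.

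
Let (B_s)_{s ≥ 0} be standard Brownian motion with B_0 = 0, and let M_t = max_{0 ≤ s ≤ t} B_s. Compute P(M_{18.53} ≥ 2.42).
P(M_{18.53} ≥ 2.42) = 2·P(B_{18.53} ≥ 2.42) = 2(1 − Φ(2.42/√18.53)) ≈ 0.5740

By the reflection principle for Brownian motion, P(M_t ≥ a) = 2 · P(B_t ≥ a) for a ≥ 0. Since B_t ~ N(0, t), P(B_t ≥ 2.42) = 1 − Φ(2.42/√t) = 1 − Φ(2.42/√18.53) = 1 − Φ(0.5622). So
  P(M_{18.53} ≥ 2.42) = 2(1 − Φ(0.5622)) ≈ 0.5740.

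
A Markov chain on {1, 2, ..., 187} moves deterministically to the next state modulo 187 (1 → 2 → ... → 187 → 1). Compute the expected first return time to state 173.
E[T_173 | X_0 = 173] = 187

The chain cycles deterministically, so starting at state 173 it returns in exactly 187 steps. Equivalently, the stationary distribution is uniform π_j = 1/187 for every state j, so by Kac's formula E[T_173] = 1/π_173 = 187.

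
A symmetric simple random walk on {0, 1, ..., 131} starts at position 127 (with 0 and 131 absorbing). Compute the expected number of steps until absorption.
E[τ | X_0 = 127] = 508

Let v_k = E[τ | X_0 = k]. Boundary: v_0 = v_131 = 0. Recurrence: v_k = 1 + (v_{k-1} + v_{k+1})/2 for 1 ≤ k ≤ 130. The particular solution to v_k − (v_{k-1} + v_{k+1})/2 = 1 is v_k = −k^2. Adding homogeneous solution A + B k and matching boundaries gives v_k = k (131 − k). Substituting k = 127: v_127 = 127 · 4 = 508.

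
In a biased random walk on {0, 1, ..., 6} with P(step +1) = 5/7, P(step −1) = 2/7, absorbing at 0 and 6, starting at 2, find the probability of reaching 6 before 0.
P(hit 6 before 0) = (1 − (2/5)^2) / (1 − (2/5)^6) = 625/741

Let u_k denote P(reach 6 before 0 | start at k). Boundary: u_0 = 0, u_6 = 1. Recurrence: u_k = 5/7·u_{k+1} + 2/7·u_{k-1} for 1 ≤ k ≤ 5. Try u_k = A + B·r^k with r = q/p = (2/7)/(5/7) = 2/5. Substitution satisfies the recurrence; boundary conditions give:
  u_k = (1 − r^k) / (1 − r^N) = (1 − (2/5)^2) / (1 − (2/5)^6) = 625/741.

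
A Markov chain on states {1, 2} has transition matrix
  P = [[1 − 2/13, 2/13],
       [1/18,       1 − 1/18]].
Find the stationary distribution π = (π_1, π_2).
π_1 = 13/49, π_2 = 36/49

Solve πP = π with π_1 + π_2 = 1. From πP = π: π_1 · (1 − 2/13) + π_2 · 1/18 = π_1 ⇒ π_2 · 1/18 = π_1 · 2/13 ⇒ π_2/π_1 = (2/13)/(1/18) = 36/13. Together with π_1 + π_2 = 1:
  π_1 = (1/18)/(2/13 + 1/18) = (1/18)/(49/234) = 13/49,
  π_2 = (2/13)/(2/13 + 1/18) = (2/13)/(49/234) = 36/49.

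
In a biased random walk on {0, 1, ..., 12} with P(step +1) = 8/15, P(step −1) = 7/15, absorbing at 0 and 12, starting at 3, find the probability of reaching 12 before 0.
P(hit 12 before 0) = (1 − (7/8)^3) / (1 − (7/8)^12) = 134217728/324723015

Let u_k denote P(reach 12 before 0 | start at k). Boundary: u_0 = 0, u_12 = 1. Recurrence: u_k = 8/15·u_{k+1} + 7/15·u_{k-1} for 1 ≤ k ≤ 11. Try u_k = A + B·r^k with r = q/p = (7/15)/(8/15) = 7/8. Substitution satisfies the recurrence; boundary conditions give:
  u_k = (1 − r^k) / (1 − r^N) = (1 − (7/8)^3) / (1 − (7/8)^12) = 134217728/324723015.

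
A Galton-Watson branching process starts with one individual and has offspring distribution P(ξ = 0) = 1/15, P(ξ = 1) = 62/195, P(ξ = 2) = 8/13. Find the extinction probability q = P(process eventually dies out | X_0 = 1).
q = 13/120

The pgf is f(s) = 1/15 + 62/195·s + 8/13·s². The extinction probability q is the smallest fixed point of f in [0, 1]. Setting s = f(s):
  8/13·s² + (62/195 − 1)·s + 1/15 = 0
  8/13·s² − (1/15 + 8/13)·s + 1/15 = 0
which factors as (s − 1)·(8/13·s − 1/15) = 0, giving roots s = 1 and s = (1/15)/(8/13) = 13/120.
Mean offspring μ = 62/195 + 2·8/13 = 302/195 > 1 (supercritical), so q < 1. The extinction probability is the smaller root: q = (1/15)/(8/13) = 13/120.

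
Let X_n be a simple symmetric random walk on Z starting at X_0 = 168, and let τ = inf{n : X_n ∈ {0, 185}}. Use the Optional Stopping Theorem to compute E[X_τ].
E[X_τ] = 168

X_n is a martingale and τ is a bounded-mean stopping time (indeed τ is finite a.s. with bounded expectation since the walk is in a bounded region). By the OST, E[X_τ] = E[X_0] = 168. Equivalently: E[X_τ] = 185 · P(hit 185 first) + 0 · P(hit 0 first) = 185 · (168/185) = 168.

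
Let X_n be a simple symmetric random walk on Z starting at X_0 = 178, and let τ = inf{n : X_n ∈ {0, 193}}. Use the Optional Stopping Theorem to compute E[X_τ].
E[X_τ] = 178

X_n is a martingale and τ is a bounded-mean stopping time (indeed τ is finite a.s. with bounded expectation since the walk is in a bounded region). By the OST, E[X_τ] = E[X_0] = 178. Equivalently: E[X_τ] = 193 · P(hit 193 first) + 0 · P(hit 0 first) = 193 · (178/193) = 178.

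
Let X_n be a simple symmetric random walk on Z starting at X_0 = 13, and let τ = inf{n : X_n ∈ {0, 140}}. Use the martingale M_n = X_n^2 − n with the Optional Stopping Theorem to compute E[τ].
E[τ] = 1651

M_n = X_n^2 − n is a martingale (since E[X_{n+1}^2 | F_n] = X_n^2 + 1). By OST (τ has finite mean in a bounded region), E[M_τ] = E[M_0] = X_0^2 − 0 = 13^2 = 169. Also E[M_τ] = E[X_τ^2] − E[τ]. The walk exits at 0 or 140, with P(hit 140 first) = 13/140, so E[X_τ^2] = 140^2 · 13/140 + 0 = 1820. Thus E[τ] = E[X_τ^2] − E[M_τ] = 1820 − 169 = 1651 = 13(140 − 13) = 1651.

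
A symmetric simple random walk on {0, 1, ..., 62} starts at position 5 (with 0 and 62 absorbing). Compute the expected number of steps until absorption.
E[τ | X_0 = 5] = 285

Let v_k = E[τ | X_0 = k]. Boundary: v_0 = v_62 = 0. Recurrence: v_k = 1 + (v_{k-1} + v_{k+1})/2 for 1 ≤ k ≤ 61. The particular solution to v_k − (v_{k-1} + v_{k+1})/2 = 1 is v_k = −k^2. Adding homogeneous solution A + B k and matching boundaries gives v_k = k (62 − k). Substituting k = 5: v_5 = 5 · 57 = 285.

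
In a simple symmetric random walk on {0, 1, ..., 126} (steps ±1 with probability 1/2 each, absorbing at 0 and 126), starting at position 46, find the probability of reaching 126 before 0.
P(hit 126 before 0) = 46/126 = 23/63

Let u_k = P(hit 126 before 0 | start at k). Then u_0 = 0, u_126 = 1, and u_k = u_{k-1}/2 + u_{k+1}/2 for 1 ≤ k ≤ 125. This harmonic recurrence is solved by u_k = k/126, giving u_46 = 46/126 = 23/63.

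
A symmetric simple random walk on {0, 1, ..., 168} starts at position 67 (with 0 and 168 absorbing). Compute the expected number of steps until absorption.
E[τ | X_0 = 67] = 6767

Let v_k = E[τ | X_0 = k]. Boundary: v_0 = v_168 = 0. Recurrence: v_k = 1 + (v_{k-1} + v_{k+1})/2 for 1 ≤ k ≤ 167. The particular solution to v_k − (v_{k-1} + v_{k+1})/2 = 1 is v_k = −k^2. Adding homogeneous solution A + B k and matching boundaries gives v_k = k (168 − k). Substituting k = 67: v_67 = 67 · 101 = 6767.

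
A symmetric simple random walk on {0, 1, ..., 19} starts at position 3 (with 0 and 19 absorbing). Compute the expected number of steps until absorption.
E[τ | X_0 = 3] = 48

Let v_k = E[τ | X_0 = k]. Boundary: v_0 = v_19 = 0. Recurrence: v_k = 1 + (v_{k-1} + v_{k+1})/2 for 1 ≤ k ≤ 18. The particular solution to v_k − (v_{k-1} + v_{k+1})/2 = 1 is v_k = −k^2. Adding homogeneous solution A + B k and matching boundaries gives v_k = k (19 − k). Substituting k = 3: v_3 = 3 · 16 = 48.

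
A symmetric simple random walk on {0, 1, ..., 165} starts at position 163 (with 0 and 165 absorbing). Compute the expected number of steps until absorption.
E[τ | X_0 = 163] = 326

Let v_k = E[τ | X_0 = k]. Boundary: v_0 = v_165 = 0. Recurrence: v_k = 1 + (v_{k-1} + v_{k+1})/2 for 1 ≤ k ≤ 164. The particular solution to v_k − (v_{k-1} + v_{k+1})/2 = 1 is v_k = −k^2. Adding homogeneous solution A + B k and matching boundaries gives v_k = k (165 − k). Substituting k = 163: v_163 = 163 · 2 = 326.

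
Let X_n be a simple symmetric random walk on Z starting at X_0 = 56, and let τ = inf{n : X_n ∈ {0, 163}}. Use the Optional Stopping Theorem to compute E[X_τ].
E[X_τ] = 56

X_n is a martingale and τ is a bounded-mean stopping time (indeed τ is finite a.s. with bounded expectation since the walk is in a bounded region). By the OST, E[X_τ] = E[X_0] = 56. Equivalently: E[X_τ] = 163 · P(hit 163 first) + 0 · P(hit 0 first) = 163 · (56/163) = 56.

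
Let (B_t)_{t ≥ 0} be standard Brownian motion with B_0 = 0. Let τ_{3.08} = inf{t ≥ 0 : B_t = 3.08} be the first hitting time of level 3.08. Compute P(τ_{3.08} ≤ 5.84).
P(τ_{3.08} ≤ 5.84) = 2(1 − Φ(3.08/√5.84)) = 2(1 − Φ(1.2745)) ≈ 0.2025

By the reflection principle for standard BM, P(τ_b ≤ t) = 2 · P(B_t ≥ b). Since B_t ~ N(0, t), P(B_t ≥ 3.08) = 1 − Φ(3.08/√t) = 1 − Φ(3.08/√5.84) = 1 − Φ(1.2745) ≈ 0.10124. Doubling: P(τ_{3.08} ≤ 5.84) ≈ 2 · 0.10124 = 0.20248 ≈ 0.2025.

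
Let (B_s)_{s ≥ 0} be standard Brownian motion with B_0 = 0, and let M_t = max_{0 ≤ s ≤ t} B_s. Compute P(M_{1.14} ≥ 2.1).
P(M_{1.14} ≥ 2.1) = 2·P(B_{1.14} ≥ 2.1) = 2(1 − Φ(2.1/√1.14)) ≈ 0.0492

By the reflection principle for Brownian motion, P(M_t ≥ a) = 2 · P(B_t ≥ a) for a ≥ 0. Since B_t ~ N(0, t), P(B_t ≥ 2.1) = 1 − Φ(2.1/√t) = 1 − Φ(2.1/√1.14) = 1 − Φ(1.9668). So
  P(M_{1.14} ≥ 2.1) = 2(1 − Φ(1.9668)) ≈ 0.0492.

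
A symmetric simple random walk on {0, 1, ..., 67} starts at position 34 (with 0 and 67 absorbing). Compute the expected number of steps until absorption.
E[τ | X_0 = 34] = 1122

Let v_k = E[τ | X_0 = k]. Boundary: v_0 = v_67 = 0. Recurrence: v_k = 1 + (v_{k-1} + v_{k+1})/2 for 1 ≤ k ≤ 66. The particular solution to v_k − (v_{k-1} + v_{k+1})/2 = 1 is v_k = −k^2. Adding homogeneous solution A + B k and matching boundaries gives v_k = k (67 − k). Substituting k = 34: v_34 = 34 · 33 = 1122.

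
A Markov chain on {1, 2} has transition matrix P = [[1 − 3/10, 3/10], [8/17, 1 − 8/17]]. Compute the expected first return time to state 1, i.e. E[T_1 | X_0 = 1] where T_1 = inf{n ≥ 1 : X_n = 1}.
E[T_1 | X_0 = 1] = 1/π_1 = 131/80

For an irreducible recurrent Markov chain with stationary distribution π, E[T_i | X_0 = i] = 1/π_i (Kac's formula). Here π_1 = (8/17)/(3/10 + 8/17) = (8/17)/(131/170) = 80/131, so E[T_1 | X_0 = 1] = 1/π_1 = (3/10 + 8/17)/(8/17) = (131/170)/(8/17) = 131/80.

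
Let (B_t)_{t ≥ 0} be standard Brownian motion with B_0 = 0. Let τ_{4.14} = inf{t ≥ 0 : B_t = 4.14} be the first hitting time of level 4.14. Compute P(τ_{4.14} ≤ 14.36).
P(τ_{4.14} ≤ 14.36) = 2(1 − Φ(4.14/√14.36)) = 2(1 − Φ(1.0925)) ≈ 0.2746

By the reflection principle for standard BM, P(τ_b ≤ t) = 2 · P(B_t ≥ b). Since B_t ~ N(0, t), P(B_t ≥ 4.14) = 1 − Φ(4.14/√t) = 1 − Φ(4.14/√14.36) = 1 − Φ(1.0925) ≈ 0.13731. Doubling: P(τ_{4.14} ≤ 14.36) ≈ 2 · 0.13731 = 0.27462 ≈ 0.2746.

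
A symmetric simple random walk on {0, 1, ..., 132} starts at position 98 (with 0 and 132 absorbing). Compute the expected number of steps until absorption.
E[τ | X_0 = 98] = 3332

Let v_k = E[τ | X_0 = k]. Boundary: v_0 = v_132 = 0. Recurrence: v_k = 1 + (v_{k-1} + v_{k+1})/2 for 1 ≤ k ≤ 131. The particular solution to v_k − (v_{k-1} + v_{k+1})/2 = 1 is v_k = −k^2. Adding homogeneous solution A + B k and matching boundaries gives v_k = k (132 − k). Substituting k = 98: v_98 = 98 · 34 = 3332.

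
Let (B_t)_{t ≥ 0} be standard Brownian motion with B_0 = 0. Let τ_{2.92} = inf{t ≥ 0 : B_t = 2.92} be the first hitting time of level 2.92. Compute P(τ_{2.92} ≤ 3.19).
P(τ_{2.92} ≤ 3.19) = 2(1 − Φ(2.92/√3.19)) = 2(1 − Φ(1.6349)) ≈ 0.1021

By the reflection principle for standard BM, P(τ_b ≤ t) = 2 · P(B_t ≥ b). Since B_t ~ N(0, t), P(B_t ≥ 2.92) = 1 − Φ(2.92/√t) = 1 − Φ(2.92/√3.19) = 1 − Φ(1.6349) ≈ 0.05104. Doubling: P(τ_{2.92} ≤ 3.19) ≈ 2 · 0.05104 = 0.10208 ≈ 0.1021.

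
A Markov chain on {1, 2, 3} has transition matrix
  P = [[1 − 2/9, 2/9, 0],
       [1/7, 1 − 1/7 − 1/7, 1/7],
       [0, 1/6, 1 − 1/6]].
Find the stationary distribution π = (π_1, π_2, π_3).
π = (9/35, 2/5, 12/35)

This is a birth-death chain on three states, which satisfies detailed balance: π_1 · P_{12} = π_2 · P_{21} and π_2 · P_{23} = π_3 · P_{32}.
From π_1 · 2/9 = π_2 · 1/7: π_2/π_1 = (2/9)/(1/7) = 14/9.
From π_2 · 1/7 = π_3 · 1/6: π_3/π_2 = (1/7)/(1/6) = 6/7.
Take π_1 proportional to 1; then unnormalized π = (1, 14/9, 4/3). Normalize by dividing by the sum 35/9:
  π = (9/35, 2/5, 12/35).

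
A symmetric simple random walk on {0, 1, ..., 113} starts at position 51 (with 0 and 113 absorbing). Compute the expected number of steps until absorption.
E[τ | X_0 = 51] = 3162

Let v_k = E[τ | X_0 = k]. Boundary: v_0 = v_113 = 0. Recurrence: v_k = 1 + (v_{k-1} + v_{k+1})/2 for 1 ≤ k ≤ 112. The particular solution to v_k − (v_{k-1} + v_{k+1})/2 = 1 is v_k = −k^2. Adding homogeneous solution A + B k and matching boundaries gives v_k = k (113 − k). Substituting k = 51: v_51 = 51 · 62 = 3162.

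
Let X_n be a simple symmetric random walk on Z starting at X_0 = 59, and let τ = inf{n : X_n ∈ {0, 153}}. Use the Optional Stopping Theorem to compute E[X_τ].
E[X_τ] = 59

X_n is a martingale and τ is a bounded-mean stopping time (indeed τ is finite a.s. with bounded expectation since the walk is in a bounded region). By the OST, E[X_τ] = E[X_0] = 59. Equivalently: E[X_τ] = 153 · P(hit 153 first) + 0 · P(hit 0 first) = 153 · (59/153) = 59.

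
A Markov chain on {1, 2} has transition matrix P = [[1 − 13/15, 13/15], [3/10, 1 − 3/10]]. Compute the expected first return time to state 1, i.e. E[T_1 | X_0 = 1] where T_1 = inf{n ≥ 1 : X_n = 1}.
E[T_1 | X_0 = 1] = 1/π_1 = 35/9

For an irreducible recurrent Markov chain with stationary distribution π, E[T_i | X_0 = i] = 1/π_i (Kac's formula). Here π_1 = (3/10)/(13/15 + 3/10) = (3/10)/(7/6) = 9/35, so E[T_1 | X_0 = 1] = 1/π_1 = (13/15 + 3/10)/(3/10) = (7/6)/(3/10) = 35/9.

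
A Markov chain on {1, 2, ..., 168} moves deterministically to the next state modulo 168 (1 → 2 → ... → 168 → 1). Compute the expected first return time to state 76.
E[T_76 | X_0 = 76] = 168

The chain cycles deterministically, so starting at state 76 it returns in exactly 168 steps. Equivalently, the stationary distribution is uniform π_j = 1/168 for every state j, so by Kac's formula E[T_76] = 1/π_76 = 168.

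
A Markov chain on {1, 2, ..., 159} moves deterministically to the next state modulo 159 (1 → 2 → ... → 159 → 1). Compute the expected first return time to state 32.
E[T_32 | X_0 = 32] = 159

The chain cycles deterministically, so starting at state 32 it returns in exactly 159 steps. Equivalently, the stationary distribution is uniform π_j = 1/159 for every state j, so by Kac's formula E[T_32] = 1/π_32 = 159.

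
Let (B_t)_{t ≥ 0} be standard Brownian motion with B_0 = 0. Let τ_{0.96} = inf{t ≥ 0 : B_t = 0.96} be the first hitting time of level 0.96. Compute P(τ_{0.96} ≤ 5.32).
P(τ_{0.96} ≤ 5.32) = 2(1 − Φ(0.96/√5.32)) = 2(1 − Φ(0.4162)) ≈ 0.6773

By the reflection principle for standard BM, P(τ_b ≤ t) = 2 · P(B_t ≥ b). Since B_t ~ N(0, t), P(B_t ≥ 0.96) = 1 − Φ(0.96/√t) = 1 − Φ(0.96/√5.32) = 1 − Φ(0.4162) ≈ 0.33863. Doubling: P(τ_{0.96} ≤ 5.32) ≈ 2 · 0.33863 = 0.67726 ≈ 0.6773.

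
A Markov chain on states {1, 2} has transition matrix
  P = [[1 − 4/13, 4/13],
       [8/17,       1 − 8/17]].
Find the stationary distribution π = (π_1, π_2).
π_1 = 26/43, π_2 = 17/43

Solve πP = π with π_1 + π_2 = 1. From πP = π: π_1 · (1 − 4/13) + π_2 · 8/17 = π_1 ⇒ π_2 · 8/17 = π_1 · 4/13 ⇒ π_2/π_1 = (4/13)/(8/17) = 17/26. Together with π_1 + π_2 = 1:
  π_1 = (8/17)/(4/13 + 8/17) = (8/17)/(172/221) = 26/43,
  π_2 = (4/13)/(4/13 + 8/17) = (4/13)/(172/221) = 17/43.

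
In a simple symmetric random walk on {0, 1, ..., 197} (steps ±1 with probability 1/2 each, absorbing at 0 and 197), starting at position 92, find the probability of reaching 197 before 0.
P(hit 197 before 0) = 92/197

Let u_k = P(hit 197 before 0 | start at k). Then u_0 = 0, u_197 = 1, and u_k = u_{k-1}/2 + u_{k+1}/2 for 1 ≤ k ≤ 196. This harmonic recurrence is solved by u_k = k/197, giving u_92 = 92/197.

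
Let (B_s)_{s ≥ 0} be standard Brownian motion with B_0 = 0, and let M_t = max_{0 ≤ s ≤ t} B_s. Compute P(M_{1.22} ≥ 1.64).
P(M_{1.22} ≥ 1.64) = 2·P(B_{1.22} ≥ 1.64) = 2(1 − Φ(1.64/√1.22)) ≈ 0.1376

By the reflection principle for Brownian motion, P(M_t ≥ a) = 2 · P(B_t ≥ a) for a ≥ 0. Since B_t ~ N(0, t), P(B_t ≥ 1.64) = 1 − Φ(1.64/√t) = 1 − Φ(1.64/√1.22) = 1 − Φ(1.4848). So
  P(M_{1.22} ≥ 1.64) = 2(1 − Φ(1.4848)) ≈ 0.1376.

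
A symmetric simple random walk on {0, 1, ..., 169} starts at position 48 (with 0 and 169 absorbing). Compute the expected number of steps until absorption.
E[τ | X_0 = 48] = 5808

Let v_k = E[τ | X_0 = k]. Boundary: v_0 = v_169 = 0. Recurrence: v_k = 1 + (v_{k-1} + v_{k+1})/2 for 1 ≤ k ≤ 168. The particular solution to v_k − (v_{k-1} + v_{k+1})/2 = 1 is v_k = −k^2. Adding homogeneous solution A + B k and matching boundaries gives v_k = k (169 − k). Substituting k = 48: v_48 = 48 · 121 = 5808.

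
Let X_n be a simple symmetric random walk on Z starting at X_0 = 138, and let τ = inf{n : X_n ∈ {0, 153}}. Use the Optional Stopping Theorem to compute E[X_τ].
E[X_τ] = 138

X_n is a martingale and τ is a bounded-mean stopping time (indeed τ is finite a.s. with bounded expectation since the walk is in a bounded region). By the OST, E[X_τ] = E[X_0] = 138. Equivalently: E[X_τ] = 153 · P(hit 153 first) + 0 · P(hit 0 first) = 153 · (138/153) = 138.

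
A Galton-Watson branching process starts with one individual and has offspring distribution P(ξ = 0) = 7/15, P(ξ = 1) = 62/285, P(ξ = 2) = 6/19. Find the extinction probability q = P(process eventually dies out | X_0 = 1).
q = 1

Mean offspring μ = 0·7/15 + 1·62/285 + 2·6/19 = 242/285 ≤ 1. For μ ≤ 1 with offspring not concentrated at 1, the Galton-Watson process goes extinct almost surely, so q = 1.
(Algebraic check: The pgf is f(s) = 7/15 + 62/285·s + 6/19·s². The extinction probability q is the smallest fixed point of f in [0, 1]. Setting s = f(s):
  6/19·s² + (62/285 − 1)·s + 7/15 = 0
  6/19·s² − (7/15 + 6/19)·s + 7/15 = 0
which factors as (s − 1)·(6/19·s − 7/15) = 0, giving roots s = 1 and s = (7/15)/(6/19) = 133/90. Since 133/90 ≥ 1, the smallest root in [0, 1] is s = 1.)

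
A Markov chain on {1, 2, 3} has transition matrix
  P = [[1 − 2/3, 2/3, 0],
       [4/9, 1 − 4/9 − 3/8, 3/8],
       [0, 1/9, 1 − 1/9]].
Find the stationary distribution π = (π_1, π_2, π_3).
π = (16/121, 24/121, 81/121)

This is a birth-death chain on three states, which satisfies detailed balance: π_1 · P_{12} = π_2 · P_{21} and π_2 · P_{23} = π_3 · P_{32}.
From π_1 · 2/3 = π_2 · 4/9: π_2/π_1 = (2/3)/(4/9) = 3/2.
From π_2 · 3/8 = π_3 · 1/9: π_3/π_2 = (3/8)/(1/9) = 27/8.
Take π_1 proportional to 1; then unnormalized π = (1, 3/2, 81/16). Normalize by dividing by the sum 121/16:
  π = (16/121, 24/121, 81/121).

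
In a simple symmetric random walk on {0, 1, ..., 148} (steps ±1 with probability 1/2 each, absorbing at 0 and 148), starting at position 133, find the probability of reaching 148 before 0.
P(hit 148 before 0) = 133/148

Let u_k = P(hit 148 before 0 | start at k). Then u_0 = 0, u_148 = 1, and u_k = u_{k-1}/2 + u_{k+1}/2 for 1 ≤ k ≤ 147. This harmonic recurrence is solved by u_k = k/148, giving u_133 = 133/148.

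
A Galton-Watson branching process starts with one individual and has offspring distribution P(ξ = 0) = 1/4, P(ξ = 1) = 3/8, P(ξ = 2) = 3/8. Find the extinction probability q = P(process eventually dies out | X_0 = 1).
q = 2/3

The pgf is f(s) = 1/4 + 3/8·s + 3/8·s². The extinction probability q is the smallest fixed point of f in [0, 1]. Setting s = f(s):
  3/8·s² + (3/8 − 1)·s + 1/4 = 0
  3/8·s² − (1/4 + 3/8)·s + 1/4 = 0
which factors as (s − 1)·(3/8·s − 1/4) = 0, giving roots s = 1 and s = (1/4)/(3/8) = 2/3.
Mean offspring μ = 3/8 + 2·3/8 = 9/8 > 1 (supercritical), so q < 1. The extinction probability is the smaller root: q = (1/4)/(3/8) = 2/3.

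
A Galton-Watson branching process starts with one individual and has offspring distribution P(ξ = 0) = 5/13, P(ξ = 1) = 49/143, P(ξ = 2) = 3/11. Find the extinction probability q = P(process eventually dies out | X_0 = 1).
q = 1

Mean offspring μ = 0·5/13 + 1·49/143 + 2·3/11 = 127/143 ≤ 1. For μ ≤ 1 with offspring not concentrated at 1, the Galton-Watson process goes extinct almost surely, so q = 1.
(Algebraic check: The pgf is f(s) = 5/13 + 49/143·s + 3/11·s². The extinction probability q is the smallest fixed point of f in [0, 1]. Setting s = f(s):
  3/11·s² + (49/143 − 1)·s + 5/13 = 0
  3/11·s² − (5/13 + 3/11)·s + 5/13 = 0
which factors as (s − 1)·(3/11·s − 5/13) = 0, giving roots s = 1 and s = (5/13)/(3/11) = 55/39. Since 55/39 ≥ 1, the smallest root in [0, 1] is s = 1.)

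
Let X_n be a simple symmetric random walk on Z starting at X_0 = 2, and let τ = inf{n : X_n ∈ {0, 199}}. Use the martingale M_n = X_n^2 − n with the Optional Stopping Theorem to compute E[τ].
E[τ] = 394

M_n = X_n^2 − n is a martingale (since E[X_{n+1}^2 | F_n] = X_n^2 + 1). By OST (τ has finite mean in a bounded region), E[M_τ] = E[M_0] = X_0^2 − 0 = 2^2 = 4. Also E[M_τ] = E[X_τ^2] − E[τ]. The walk exits at 0 or 199, with P(hit 199 first) = 2/199, so E[X_τ^2] = 199^2 · 2/199 + 0 = 398. Thus E[τ] = E[X_τ^2] − E[M_τ] = 398 − 4 = 394 = 2(199 − 2) = 394.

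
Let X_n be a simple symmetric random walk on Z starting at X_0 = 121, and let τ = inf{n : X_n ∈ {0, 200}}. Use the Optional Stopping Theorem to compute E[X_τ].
E[X_τ] = 121

X_n is a martingale and τ is a bounded-mean stopping time (indeed τ is finite a.s. with bounded expectation since the walk is in a bounded region). By the OST, E[X_τ] = E[X_0] = 121. Equivalently: E[X_τ] = 200 · P(hit 200 first) + 0 · P(hit 0 first) = 200 · (121/200) = 121.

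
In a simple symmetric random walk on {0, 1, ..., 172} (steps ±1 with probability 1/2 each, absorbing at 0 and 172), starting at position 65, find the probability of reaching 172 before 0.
P(hit 172 before 0) = 65/172

Let u_k = P(hit 172 before 0 | start at k). Then u_0 = 0, u_172 = 1, and u_k = u_{k-1}/2 + u_{k+1}/2 for 1 ≤ k ≤ 171. This harmonic recurrence is solved by u_k = k/172, giving u_65 = 65/172.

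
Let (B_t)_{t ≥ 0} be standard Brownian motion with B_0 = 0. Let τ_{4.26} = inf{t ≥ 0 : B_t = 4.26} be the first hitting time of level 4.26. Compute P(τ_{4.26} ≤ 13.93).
P(τ_{4.26} ≤ 13.93) = 2(1 − Φ(4.26/√13.93)) = 2(1 − Φ(1.1414)) ≈ 0.2537

By the reflection principle for standard BM, P(τ_b ≤ t) = 2 · P(B_t ≥ b). Since B_t ~ N(0, t), P(B_t ≥ 4.26) = 1 − Φ(4.26/√t) = 1 − Φ(4.26/√13.93) = 1 − Φ(1.1414) ≈ 0.12685. Doubling: P(τ_{4.26} ≤ 13.93) ≈ 2 · 0.12685 = 0.25370 ≈ 0.2537.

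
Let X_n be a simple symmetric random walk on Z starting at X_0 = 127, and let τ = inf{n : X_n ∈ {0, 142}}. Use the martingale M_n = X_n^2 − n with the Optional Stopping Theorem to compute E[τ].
E[τ] = 1905

M_n = X_n^2 − n is a martingale (since E[X_{n+1}^2 | F_n] = X_n^2 + 1). By OST (τ has finite mean in a bounded region), E[M_τ] = E[M_0] = X_0^2 − 0 = 127^2 = 16129. Also E[M_τ] = E[X_τ^2] − E[τ]. The walk exits at 0 or 142, with P(hit 142 first) = 127/142, so E[X_τ^2] = 142^2 · 127/142 + 0 = 18034. Thus E[τ] = E[X_τ^2] − E[M_τ] = 18034 − 16129 = 1905 = 127(142 − 127) = 1905.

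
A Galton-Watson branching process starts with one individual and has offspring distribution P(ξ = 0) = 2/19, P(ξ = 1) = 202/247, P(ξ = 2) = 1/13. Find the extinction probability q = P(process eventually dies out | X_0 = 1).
q = 1

Mean offspring μ = 0·2/19 + 1·202/247 + 2·1/13 = 240/247 ≤ 1. For μ ≤ 1 with offspring not concentrated at 1, the Galton-Watson process goes extinct almost surely, so q = 1.
(Algebraic check: The pgf is f(s) = 2/19 + 202/247·s + 1/13·s². The extinction probability q is the smallest fixed point of f in [0, 1]. Setting s = f(s):
  1/13·s² + (202/247 − 1)·s + 2/19 = 0
  1/13·s² − (2/19 + 1/13)·s + 2/19 = 0
which factors as (s − 1)·(1/13·s − 2/19) = 0, giving roots s = 1 and s = (2/19)/(1/13) = 26/19. Since 26/19 ≥ 1, the smallest root in [0, 1] is s = 1.)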